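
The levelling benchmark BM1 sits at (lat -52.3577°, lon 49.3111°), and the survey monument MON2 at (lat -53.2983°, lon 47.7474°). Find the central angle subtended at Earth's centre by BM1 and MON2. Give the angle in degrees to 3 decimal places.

Δφ = -0.9406°,  Δλ = -1.5637°
a = sin²(Δφ/2) + cos φ₁ cos φ₂ sin²(Δλ/2) = 0.000135
c = 2·arcsin(√a) = 0.023267 rad = 1.3331°

1.333°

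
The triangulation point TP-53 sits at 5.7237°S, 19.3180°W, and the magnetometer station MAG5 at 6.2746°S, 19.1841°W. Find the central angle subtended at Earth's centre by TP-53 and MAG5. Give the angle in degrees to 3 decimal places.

0.567°

Δφ = -0.5509°,  Δλ = 0.1339°
a = sin²(Δφ/2) + cos φ₁ cos φ₂ sin²(Δλ/2) = 0.000024
c = 2·arcsin(√a) = 0.009892 rad = 0.5668°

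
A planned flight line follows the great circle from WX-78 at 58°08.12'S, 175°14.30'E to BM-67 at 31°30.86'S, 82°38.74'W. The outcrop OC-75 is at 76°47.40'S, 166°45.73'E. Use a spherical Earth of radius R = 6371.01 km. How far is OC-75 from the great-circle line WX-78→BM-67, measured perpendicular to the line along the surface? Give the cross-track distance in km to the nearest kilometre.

WX-78: φ = -58.13533°, λ = +175.23833°
BM-67: φ = -31.51433°, λ = -82.64567°
OC-75: φ = -76.79000°, λ = +166.76217°
δ₁₃ = central angle WX-78→OC-75 = 0.329680 rad  (haversine)
θ₁₃ = bearing WX-78→OC-75 = 185.972°,  θ₁₂ = bearing WX-78→BM-67 = 117.175°
dₓₜ = R·arcsin(sin δ₁₃ · sin(θ₁₃ − θ₁₂)) = 6371.01·arcsin(0.32374·sin(68.797°)) = 1953.389 km
|dₓₜ| = 1953.389 km

1953 km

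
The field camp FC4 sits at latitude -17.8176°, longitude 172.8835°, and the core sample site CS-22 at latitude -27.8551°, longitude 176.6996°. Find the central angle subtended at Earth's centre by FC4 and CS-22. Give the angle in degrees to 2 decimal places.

Δφ = -10.0375°,  Δλ = 3.8161°
a = sin²(Δφ/2) + cos φ₁ cos φ₂ sin²(Δλ/2) = 0.008586
c = 2·arcsin(√a) = 0.185590 rad = 10.6335°

10.63°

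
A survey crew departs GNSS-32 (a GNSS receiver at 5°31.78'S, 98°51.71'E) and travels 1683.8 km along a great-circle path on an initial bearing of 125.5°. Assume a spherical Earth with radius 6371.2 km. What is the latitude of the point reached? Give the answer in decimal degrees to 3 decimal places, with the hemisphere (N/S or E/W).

14.123°S

GNSS-32: φ = -5.52967°, λ = +98.86183°
δ = d/R = 1683.8/6371.2 = 0.264283 rad
φ₂ = arcsin(sin φ₁ cos δ + cos φ₁ sin δ cos θ)
   = arcsin(-0.09636·0.96528 + 0.99535·0.26122·-0.58070) = -14.12270°
λ₂ = λ₁ + atan2(sin θ sin δ cos φ₁, cos δ − sin φ₁ sin φ₂) = 111.52911°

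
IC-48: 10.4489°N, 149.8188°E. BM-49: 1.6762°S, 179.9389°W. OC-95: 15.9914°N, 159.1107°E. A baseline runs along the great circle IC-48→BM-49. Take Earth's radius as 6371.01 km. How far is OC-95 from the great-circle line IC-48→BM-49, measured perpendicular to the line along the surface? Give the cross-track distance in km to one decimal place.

936.2 km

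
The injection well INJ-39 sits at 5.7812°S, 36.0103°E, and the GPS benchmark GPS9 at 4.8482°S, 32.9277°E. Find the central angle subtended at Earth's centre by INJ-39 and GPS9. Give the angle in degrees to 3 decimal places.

3.208°

Δφ = 0.9330°,  Δλ = -3.0826°
a = sin²(Δφ/2) + cos φ₁ cos φ₂ sin²(Δλ/2) = 0.000784
c = 2·arcsin(√a) = 0.055990 rad = 3.2080°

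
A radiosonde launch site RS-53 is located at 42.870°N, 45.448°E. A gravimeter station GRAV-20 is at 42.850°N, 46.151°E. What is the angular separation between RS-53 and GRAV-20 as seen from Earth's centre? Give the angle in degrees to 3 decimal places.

Δφ = -0.0200°,  Δλ = 0.7030°
a = sin²(Δφ/2) + cos φ₁ cos φ₂ sin²(Δλ/2) = 0.000020
c = 2·arcsin(√a) = 0.009001 rad = 0.5157°

0.516°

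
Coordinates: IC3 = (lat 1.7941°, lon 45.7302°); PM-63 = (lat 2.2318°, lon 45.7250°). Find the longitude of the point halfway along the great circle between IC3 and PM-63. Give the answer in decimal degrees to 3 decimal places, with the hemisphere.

45.728°E

Bx = cos φ₂ cos Δλ = 0.999241,  By = cos φ₂ sin Δλ = -0.000091
φₘ = atan2(sin φ₁ + sin φ₂, √((cos φ₁ + Bx)² + By²)) = 2.01295°
λₘ = λ₁ + atan2(By, cos φ₁ + Bx) = 45.72760°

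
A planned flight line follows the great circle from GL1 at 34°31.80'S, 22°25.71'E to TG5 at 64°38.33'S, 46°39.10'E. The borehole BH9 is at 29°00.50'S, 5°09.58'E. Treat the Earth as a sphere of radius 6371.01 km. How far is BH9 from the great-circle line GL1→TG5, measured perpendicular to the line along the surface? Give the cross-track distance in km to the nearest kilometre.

1430 km

GL1: φ = -34.53000°, λ = +22.42850°
TG5: φ = -64.63883°, λ = +46.65167°
BH9: φ = -29.00833°, λ = +5.15967°
δ₁₃ = central angle GL1→BH9 = 0.273311 rad  (haversine)
θ₁₃ = bearing GL1→BH9 = 285.884°,  θ₁₂ = bearing GL1→TG5 = 161.427°
dₓₜ = R·arcsin(sin δ₁₃ · sin(θ₁₃ − θ₁₂)) = 6371.01·arcsin(0.26992·sin(124.457°)) = 1429.935 km
|dₓₜ| = 1429.935 km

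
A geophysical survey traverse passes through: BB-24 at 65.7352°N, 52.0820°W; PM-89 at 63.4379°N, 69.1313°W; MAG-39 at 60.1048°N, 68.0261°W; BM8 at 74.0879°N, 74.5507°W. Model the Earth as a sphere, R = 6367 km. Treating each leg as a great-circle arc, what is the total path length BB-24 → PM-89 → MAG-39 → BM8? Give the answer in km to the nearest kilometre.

2801 km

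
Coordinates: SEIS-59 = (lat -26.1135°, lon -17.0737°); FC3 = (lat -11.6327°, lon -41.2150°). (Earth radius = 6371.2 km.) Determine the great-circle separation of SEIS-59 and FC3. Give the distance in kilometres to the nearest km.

2998 km

Δφ = 14.4808°,  Δλ = -24.1413°
a = sin²(Δφ/2) + cos φ₁ cos φ₂ sin²(Δλ/2) = 0.054344
c = 2·arcsin(√a) = 0.470566 rad = 26.9615°
d = R·c = 6371.2 × 0.470566 = 2998.1 km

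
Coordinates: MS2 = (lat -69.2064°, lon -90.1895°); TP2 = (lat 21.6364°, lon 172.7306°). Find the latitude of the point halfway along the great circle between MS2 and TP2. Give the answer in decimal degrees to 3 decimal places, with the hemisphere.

30.706°S

Bx = cos φ₂ cos Δλ = -0.114569,  By = cos φ₂ sin Δλ = -0.922455
φₘ = atan2(sin φ₁ + sin φ₂, √((cos φ₁ + Bx)² + By²)) = -30.70611°
λₘ = λ₁ + atan2(By, cos φ₁ + Bx) = -165.58067°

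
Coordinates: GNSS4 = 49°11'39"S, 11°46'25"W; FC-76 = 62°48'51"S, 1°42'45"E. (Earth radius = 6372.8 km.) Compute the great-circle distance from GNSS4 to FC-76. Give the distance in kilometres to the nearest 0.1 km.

1723.6 km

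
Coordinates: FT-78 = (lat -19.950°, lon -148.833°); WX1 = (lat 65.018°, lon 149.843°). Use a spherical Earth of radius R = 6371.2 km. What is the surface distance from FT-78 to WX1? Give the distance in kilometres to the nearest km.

Δφ = 84.9680°,  Δλ = -61.3240°
a = sin²(Δφ/2) + cos φ₁ cos φ₂ sin²(Δλ/2) = 0.559390
c = 2·arcsin(√a) = 1.689857 rad = 96.8217°
d = R·c = 6371.2 × 1.689857 = 10766.4 km

10766 km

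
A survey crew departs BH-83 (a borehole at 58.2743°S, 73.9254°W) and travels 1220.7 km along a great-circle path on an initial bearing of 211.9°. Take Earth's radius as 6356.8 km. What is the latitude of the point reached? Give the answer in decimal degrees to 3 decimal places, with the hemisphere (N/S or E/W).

66.947°S

δ = d/R = 1220.7/6356.8 = 0.192031 rad
φ₂ = arcsin(sin φ₁ cos δ + cos φ₁ sin δ cos θ)
   = arcsin(-0.85058·0.98162 + 0.52585·0.19085·-0.84897) = -66.94712°
λ₂ = λ₁ + atan2(sin θ sin δ cos φ₁, cos δ − sin φ₁ sin φ₂) = -88.85047°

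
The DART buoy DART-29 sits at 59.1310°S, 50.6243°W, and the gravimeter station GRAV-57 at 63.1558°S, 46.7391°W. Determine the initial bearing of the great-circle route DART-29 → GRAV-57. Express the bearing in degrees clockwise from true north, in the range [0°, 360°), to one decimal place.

Δλ = 3.8852°
y = sin Δλ · cos φ₂ = 0.030597
x = cos φ₁ sin φ₂ − sin φ₁ cos φ₂ cos Δλ = -0.071079
θ = atan2(y, x) = 156.7098° → 156.7098° (mod 360°)

156.7°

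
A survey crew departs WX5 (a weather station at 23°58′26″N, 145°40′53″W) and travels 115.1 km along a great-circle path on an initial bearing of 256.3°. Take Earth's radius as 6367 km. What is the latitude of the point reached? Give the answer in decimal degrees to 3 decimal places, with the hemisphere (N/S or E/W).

23.725°N

WX5: φ = +23.97389°, λ = -145.68139°
δ = d/R = 115.1/6367 = 0.018078 rad
φ₂ = arcsin(sin φ₁ cos δ + cos φ₁ sin δ cos θ)
   = arcsin(0.40632·0.99984 + 0.91373·0.01808·-0.23684) = 23.72467°
λ₂ = λ₁ + atan2(sin θ sin δ cos φ₁, cos δ − sin φ₁ sin φ₂) = -146.78059°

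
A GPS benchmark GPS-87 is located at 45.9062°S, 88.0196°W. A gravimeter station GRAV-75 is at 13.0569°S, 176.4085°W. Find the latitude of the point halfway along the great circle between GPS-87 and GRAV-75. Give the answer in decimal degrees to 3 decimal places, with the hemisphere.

Bx = cos φ₂ cos Δλ = 0.027388,  By = cos φ₂ sin Δλ = -0.973761
φₘ = atan2(sin φ₁ + sin φ₂, √((cos φ₁ + Bx)² + By²)) = -37.89587°
λₘ = λ₁ + atan2(By, cos φ₁ + Bx) = -141.41791°

37.896°S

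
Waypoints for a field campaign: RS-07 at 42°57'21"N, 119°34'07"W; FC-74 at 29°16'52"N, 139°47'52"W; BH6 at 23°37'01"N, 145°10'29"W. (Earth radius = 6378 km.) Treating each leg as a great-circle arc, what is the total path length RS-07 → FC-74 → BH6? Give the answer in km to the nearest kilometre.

3188 km

RS-07: φ = +42.95583°, λ = -119.56861°
FC-74: φ = +29.28111°, λ = -139.79778°
BH6: φ = +23.61694°, λ = -145.17472°
RS-07→FC-74: c = 0.370139 rad, d = 2360.74 km
FC-74→BH6: c = 0.129699 rad, d = 827.22 km
Total = 2360.74 + 827.22 = 3187.96 km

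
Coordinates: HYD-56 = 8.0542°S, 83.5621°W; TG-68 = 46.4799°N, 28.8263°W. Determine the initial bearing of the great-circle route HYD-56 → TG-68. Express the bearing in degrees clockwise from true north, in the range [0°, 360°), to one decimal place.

36.0°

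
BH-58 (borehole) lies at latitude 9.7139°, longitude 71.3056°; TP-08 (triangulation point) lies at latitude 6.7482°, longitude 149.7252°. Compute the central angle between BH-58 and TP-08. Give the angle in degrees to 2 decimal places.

Δφ = -2.9657°,  Δλ = 78.4196°
a = sin²(Δφ/2) + cos φ₁ cos φ₂ sin²(Δλ/2) = 0.391840
c = 2·arcsin(√a) = 1.352752 rad = 77.5070°

77.51°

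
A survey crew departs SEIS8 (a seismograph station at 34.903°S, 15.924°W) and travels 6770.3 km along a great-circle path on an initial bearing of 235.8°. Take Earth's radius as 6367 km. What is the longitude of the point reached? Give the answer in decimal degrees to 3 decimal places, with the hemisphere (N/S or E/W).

δ = d/R = 6770.3/6367 = 1.063342 rad
φ₂ = arcsin(sin φ₁ cos δ + cos φ₁ sin δ cos θ)
   = arcsin(-0.57219·0.48595 + 0.82012·0.87398·-0.56208) = -42.91745°
λ₂ = λ₁ + atan2(sin θ sin δ cos φ₁, cos δ − sin φ₁ sin φ₂) = -96.69502°

96.695°W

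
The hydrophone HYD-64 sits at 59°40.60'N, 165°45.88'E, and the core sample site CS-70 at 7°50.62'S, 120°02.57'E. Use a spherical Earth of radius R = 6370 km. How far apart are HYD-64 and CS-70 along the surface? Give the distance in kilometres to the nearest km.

HYD-64: φ = +59.67667°, λ = +165.76467°
CS-70: φ = -7.84367°, λ = +120.04283°
Δφ = -67.5203°,  Δλ = -45.7218°
a = sin²(Δφ/2) + cos φ₁ cos φ₂ sin²(Δλ/2) = 0.384310
c = 2·arcsin(√a) = 1.337301 rad = 76.6217°
d = R·c = 6370 × 1.337301 = 8518.6 km

8519 km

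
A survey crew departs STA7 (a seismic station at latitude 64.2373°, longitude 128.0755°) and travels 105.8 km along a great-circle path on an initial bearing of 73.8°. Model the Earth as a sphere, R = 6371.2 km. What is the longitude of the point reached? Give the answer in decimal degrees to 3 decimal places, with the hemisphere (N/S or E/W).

δ = d/R = 105.8/6371.2 = 0.016606 rad
φ₂ = arcsin(sin φ₁ cos δ + cos φ₁ sin δ cos θ)
   = arcsin(0.90060·0.99986 + 0.43464·0.01661·0.27899) = 64.48750°
λ₂ = λ₁ + atan2(sin θ sin δ cos φ₁, cos δ − sin φ₁ sin φ₂) = 130.19722°

130.197°E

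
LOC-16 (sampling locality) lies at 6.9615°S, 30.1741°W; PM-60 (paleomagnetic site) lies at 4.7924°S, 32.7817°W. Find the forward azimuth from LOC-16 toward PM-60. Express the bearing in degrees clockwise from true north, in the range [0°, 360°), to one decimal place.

Δλ = -2.6076°
y = sin Δλ · cos φ₂ = -0.045336
x = cos φ₁ sin φ₂ − sin φ₁ cos φ₂ cos Δλ = 0.037724
θ = atan2(y, x) = -50.2366° → 309.7634° (mod 360°)

309.8°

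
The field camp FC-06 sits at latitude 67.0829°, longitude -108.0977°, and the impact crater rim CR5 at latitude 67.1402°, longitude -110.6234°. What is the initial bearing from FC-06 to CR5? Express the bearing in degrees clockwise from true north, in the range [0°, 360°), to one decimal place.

274.5°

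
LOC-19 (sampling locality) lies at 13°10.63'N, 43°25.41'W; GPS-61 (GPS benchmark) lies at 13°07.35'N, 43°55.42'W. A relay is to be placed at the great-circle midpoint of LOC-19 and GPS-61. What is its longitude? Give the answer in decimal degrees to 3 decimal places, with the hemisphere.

LOC-19: φ = +13.17717°, λ = -43.42350°
GPS-61: φ = +13.12250°, λ = -43.92367°
Bx = cos φ₂ cos Δλ = 0.973850,  By = cos φ₂ sin Δλ = -0.008501
φₘ = atan2(sin φ₁ + sin φ₂, √((cos φ₁ + Bx)² + By²)) = 13.14995°
λₘ = λ₁ + atan2(By, cos φ₁ + Bx) = -43.67361°

43.674°W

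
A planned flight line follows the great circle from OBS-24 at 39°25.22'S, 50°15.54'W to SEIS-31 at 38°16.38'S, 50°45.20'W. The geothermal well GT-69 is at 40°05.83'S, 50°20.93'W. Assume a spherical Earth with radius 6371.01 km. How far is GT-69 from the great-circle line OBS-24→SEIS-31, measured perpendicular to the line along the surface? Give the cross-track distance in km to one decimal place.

OBS-24: φ = -39.42033°, λ = -50.25900°
SEIS-31: φ = -38.27300°, λ = -50.75333°
GT-69: φ = -40.09717°, λ = -50.34883°
δ₁₃ = central angle OBS-24→GT-69 = 0.011874 rad  (haversine)
θ₁₃ = bearing OBS-24→GT-69 = 185.797°,  θ₁₂ = bearing OBS-24→SEIS-31 = 341.295°
dₓₜ = R·arcsin(sin δ₁₃ · sin(θ₁₃ − θ₁₂)) = 6371.01·arcsin(0.01187·sin(-155.498°)) = -31.374 km
|dₓₜ| = 31.374 km

31.4 km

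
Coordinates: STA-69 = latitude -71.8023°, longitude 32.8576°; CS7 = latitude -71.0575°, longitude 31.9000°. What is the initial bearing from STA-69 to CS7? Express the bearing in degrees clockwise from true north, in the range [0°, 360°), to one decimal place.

Δλ = -0.9576°
y = sin Δλ · cos φ₂ = -0.005425
x = cos φ₁ sin φ₂ − sin φ₁ cos φ₂ cos Δλ = 0.012956
θ = atan2(y, x) = -22.7214° → 337.2786° (mod 360°)

337.3°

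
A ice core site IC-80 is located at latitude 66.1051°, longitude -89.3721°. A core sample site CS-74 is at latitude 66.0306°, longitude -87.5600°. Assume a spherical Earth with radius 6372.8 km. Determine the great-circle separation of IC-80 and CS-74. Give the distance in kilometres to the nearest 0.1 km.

82.2 km

Δφ = -0.0745°,  Δλ = 1.8121°
a = sin²(Δφ/2) + cos φ₁ cos φ₂ sin²(Δλ/2) = 0.000042
c = 2·arcsin(√a) = 0.012895 rad = 0.7388°
d = R·c = 6372.8 × 0.012895 = 82.2 km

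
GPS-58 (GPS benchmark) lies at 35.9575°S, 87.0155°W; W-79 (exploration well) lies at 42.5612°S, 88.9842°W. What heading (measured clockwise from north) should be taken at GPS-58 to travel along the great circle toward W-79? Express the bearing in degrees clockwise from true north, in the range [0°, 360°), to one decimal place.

Δλ = -1.9687°
y = sin Δλ · cos φ₂ = -0.025303
x = cos φ₁ sin φ₂ − sin φ₁ cos φ₂ cos Δλ = -0.115257
θ = atan2(y, x) = -167.6178° → 192.3822° (mod 360°)

192.4°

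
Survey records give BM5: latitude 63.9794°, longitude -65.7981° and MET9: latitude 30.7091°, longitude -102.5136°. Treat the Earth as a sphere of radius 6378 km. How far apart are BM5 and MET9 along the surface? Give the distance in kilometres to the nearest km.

4500 km

Δφ = -33.2703°,  Δλ = -36.7155°
a = sin²(Δφ/2) + cos φ₁ cos φ₂ sin²(Δλ/2) = 0.119367
c = 2·arcsin(√a) = 0.705534 rad = 40.4241°
d = R·c = 6378 × 0.705534 = 4499.9 km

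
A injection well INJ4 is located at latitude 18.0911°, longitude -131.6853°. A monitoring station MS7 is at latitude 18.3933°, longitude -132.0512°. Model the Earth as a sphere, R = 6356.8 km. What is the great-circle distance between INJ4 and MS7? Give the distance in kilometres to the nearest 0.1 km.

Δφ = 0.3022°,  Δλ = -0.3659°
a = sin²(Δφ/2) + cos φ₁ cos φ₂ sin²(Δλ/2) = 0.000016
c = 2·arcsin(√a) = 0.008038 rad = 0.4605°
d = R·c = 6356.8 × 0.008038 = 51.1 km

51.1 km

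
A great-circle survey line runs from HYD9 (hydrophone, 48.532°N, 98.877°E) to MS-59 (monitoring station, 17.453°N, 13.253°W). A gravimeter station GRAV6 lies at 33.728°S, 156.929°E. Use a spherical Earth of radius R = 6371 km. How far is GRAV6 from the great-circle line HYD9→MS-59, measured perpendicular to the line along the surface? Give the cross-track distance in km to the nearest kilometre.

δ₁₃ = central angle HYD9→GRAV6 = 1.695760 rad  (haversine)
θ₁₃ = bearing HYD9→GRAV6 = 134.663°,  θ₁₂ = bearing HYD9→MS-59 = 297.900°
dₓₜ = R·arcsin(sin δ₁₃ · sin(θ₁₃ − θ₁₂)) = 6371·arcsin(0.99220·sin(-163.237°)) = -1848.980 km
|dₓₜ| = 1848.980 km

1849 km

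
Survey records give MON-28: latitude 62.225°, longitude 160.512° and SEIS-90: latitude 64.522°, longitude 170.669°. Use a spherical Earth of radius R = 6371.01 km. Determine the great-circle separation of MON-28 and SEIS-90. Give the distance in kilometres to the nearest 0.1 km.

566.1 km

Δφ = 2.2970°,  Δλ = 10.1570°
a = sin²(Δφ/2) + cos φ₁ cos φ₂ sin²(Δλ/2) = 0.001973
c = 2·arcsin(√a) = 0.088855 rad = 5.0910°
d = R·c = 6371.01 × 0.088855 = 566.1 km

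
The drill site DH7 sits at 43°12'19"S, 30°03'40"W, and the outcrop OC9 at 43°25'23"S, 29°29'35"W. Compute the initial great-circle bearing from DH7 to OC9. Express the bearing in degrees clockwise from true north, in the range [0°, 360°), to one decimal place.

118.0°

DH7: φ = -43.20528°, λ = -30.06111°
OC9: φ = -43.42306°, λ = -29.49306°
Δλ = 0.5681°
y = sin Δλ · cos φ₂ = 0.007201
x = cos φ₁ sin φ₂ − sin φ₁ cos φ₂ cos Δλ = -0.003825
θ = atan2(y, x) = 117.9794° → 117.9794° (mod 360°)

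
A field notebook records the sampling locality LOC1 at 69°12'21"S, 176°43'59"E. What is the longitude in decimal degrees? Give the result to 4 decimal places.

176.7331°E

176° + 43′/60 + 59″/3600 = 176 + 0.71667 + 0.01639 = 176.7331°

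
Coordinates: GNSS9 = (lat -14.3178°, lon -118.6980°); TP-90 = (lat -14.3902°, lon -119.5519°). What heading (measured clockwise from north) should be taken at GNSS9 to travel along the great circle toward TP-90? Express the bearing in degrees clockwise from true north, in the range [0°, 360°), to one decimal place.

Δλ = -0.8539°
y = sin Δλ · cos φ₂ = -0.014435
x = cos φ₁ sin φ₂ − sin φ₁ cos φ₂ cos Δλ = -0.001290
θ = atan2(y, x) = -95.1075° → 264.8925° (mod 360°)

264.9°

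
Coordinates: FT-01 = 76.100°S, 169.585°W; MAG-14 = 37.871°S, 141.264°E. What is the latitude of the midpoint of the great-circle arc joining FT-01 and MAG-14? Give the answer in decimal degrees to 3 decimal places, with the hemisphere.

Bx = cos φ₂ cos Δλ = 0.516318,  By = cos φ₂ sin Δλ = -0.597127
φₘ = atan2(sin φ₁ + sin φ₂, √((cos φ₁ + Bx)² + By²)) = -58.69069°
λₘ = λ₁ + atan2(By, cos φ₁ + Bx) = 152.13166°

58.691°S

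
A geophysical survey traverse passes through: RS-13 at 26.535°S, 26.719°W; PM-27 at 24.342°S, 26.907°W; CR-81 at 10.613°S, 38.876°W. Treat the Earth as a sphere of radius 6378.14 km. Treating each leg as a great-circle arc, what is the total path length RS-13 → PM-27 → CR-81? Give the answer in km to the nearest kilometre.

RS-13→PM-27: c = 0.038390 rad, d = 244.85 km
PM-27→CR-81: c = 0.311220 rad, d = 1985.01 km
Total = 244.85 + 1985.01 = 2229.86 km

2230 km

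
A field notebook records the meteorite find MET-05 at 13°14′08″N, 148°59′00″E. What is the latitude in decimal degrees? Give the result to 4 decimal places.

13.2356°N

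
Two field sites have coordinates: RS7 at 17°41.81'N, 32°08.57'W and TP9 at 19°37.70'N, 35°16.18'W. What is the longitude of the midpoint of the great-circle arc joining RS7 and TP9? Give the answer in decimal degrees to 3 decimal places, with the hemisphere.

RS7: φ = +17.69683°, λ = -32.14283°
TP9: φ = +19.62833°, λ = -35.26967°
Bx = cos φ₂ cos Δλ = 0.940489,  By = cos φ₂ sin Δλ = -0.051377
φₘ = atan2(sin φ₁ + sin φ₂, √((cos φ₁ + Bx)² + By²)) = 18.66905°
λₘ = λ₁ + atan2(By, cos φ₁ + Bx) = -33.69735°

33.697°W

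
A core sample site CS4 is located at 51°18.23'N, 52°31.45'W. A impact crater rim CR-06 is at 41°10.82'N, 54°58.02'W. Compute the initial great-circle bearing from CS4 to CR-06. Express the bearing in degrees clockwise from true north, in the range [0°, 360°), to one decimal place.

190.4°

CS4: φ = +51.30383°, λ = -52.52417°
CR-06: φ = +41.18033°, λ = -54.96700°
Δλ = -2.4428°
y = sin Δλ · cos φ₂ = -0.032079
x = cos φ₁ sin φ₂ − sin φ₁ cos φ₂ cos Δλ = -0.175237
θ = atan2(y, x) = -169.6261° → 190.3739° (mod 360°)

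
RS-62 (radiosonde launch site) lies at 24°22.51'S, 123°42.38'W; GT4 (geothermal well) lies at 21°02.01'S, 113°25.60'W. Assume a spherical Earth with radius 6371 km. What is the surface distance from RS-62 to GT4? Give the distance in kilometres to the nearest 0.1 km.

1117.6 km

RS-62: φ = -24.37517°, λ = -123.70633°
GT4: φ = -21.03350°, λ = -113.42667°
Δφ = 3.3417°,  Δλ = 10.2797°
a = sin²(Δφ/2) + cos φ₁ cos φ₂ sin²(Δλ/2) = 0.007673
c = 2·arcsin(√a) = 0.175421 rad = 10.0509°
d = R·c = 6371 × 0.175421 = 1117.6 km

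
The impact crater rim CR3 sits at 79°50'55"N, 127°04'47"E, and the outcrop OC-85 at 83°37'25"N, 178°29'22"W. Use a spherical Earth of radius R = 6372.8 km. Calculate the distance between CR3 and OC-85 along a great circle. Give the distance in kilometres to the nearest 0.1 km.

CR3: φ = +79.84861°, λ = +127.07972°
OC-85: φ = +83.62361°, λ = -178.48944°
Δφ = 3.7750°,  Δλ = 54.4308°
a = sin²(Δφ/2) + cos φ₁ cos φ₂ sin²(Δλ/2) = 0.005179
c = 2·arcsin(√a) = 0.144054 rad = 8.2537°
d = R·c = 6372.8 × 0.144054 = 918.0 km

918.0 km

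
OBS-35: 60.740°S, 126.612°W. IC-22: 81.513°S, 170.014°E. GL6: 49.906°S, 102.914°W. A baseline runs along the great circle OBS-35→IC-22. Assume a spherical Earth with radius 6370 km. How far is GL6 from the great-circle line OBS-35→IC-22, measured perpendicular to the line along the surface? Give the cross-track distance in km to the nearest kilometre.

δ₁₃ = central angle OBS-35→GL6 = 0.299000 rad  (haversine)
θ₁₃ = bearing OBS-35→GL6 = 61.493°,  θ₁₂ = bearing OBS-35→IC-22 = 197.219°
dₓₜ = R·arcsin(sin δ₁₃ · sin(θ₁₃ − θ₁₂)) = 6370·arcsin(0.29456·sin(-135.726°)) = -1319.301 km
|dₓₜ| = 1319.301 km

1319 km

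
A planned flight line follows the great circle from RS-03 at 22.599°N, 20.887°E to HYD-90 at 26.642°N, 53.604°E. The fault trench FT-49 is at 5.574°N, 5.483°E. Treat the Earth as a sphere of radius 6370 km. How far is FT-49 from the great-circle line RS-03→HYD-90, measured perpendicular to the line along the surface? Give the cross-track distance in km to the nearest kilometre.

δ₁₃ = central angle RS-03→FT-49 = 0.394551 rad  (haversine)
θ₁₃ = bearing RS-03→FT-49 = 223.452°,  θ₁₂ = bearing RS-03→HYD-90 = 75.493°
dₓₜ = R·arcsin(sin δ₁₃ · sin(θ₁₃ − θ₁₂)) = 6370·arcsin(0.38439·sin(147.959°)) = 1308.223 km
|dₓₜ| = 1308.223 km

1308 km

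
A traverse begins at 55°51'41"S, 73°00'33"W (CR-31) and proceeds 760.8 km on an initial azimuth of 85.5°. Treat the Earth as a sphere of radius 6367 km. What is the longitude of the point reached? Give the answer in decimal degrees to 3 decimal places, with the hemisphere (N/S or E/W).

CR-31: φ = -55.86139°, λ = -73.00917°
δ = d/R = 760.8/6367 = 0.119491 rad
φ₂ = arcsin(sin φ₁ cos δ + cos φ₁ sin δ cos θ)
   = arcsin(-0.82768·0.99287 + 0.56120·0.11921·0.07846) = -54.73909°
λ₂ = λ₁ + atan2(sin θ sin δ cos φ₁, cos δ − sin φ₁ sin φ₂) = -61.12968°

61.130°W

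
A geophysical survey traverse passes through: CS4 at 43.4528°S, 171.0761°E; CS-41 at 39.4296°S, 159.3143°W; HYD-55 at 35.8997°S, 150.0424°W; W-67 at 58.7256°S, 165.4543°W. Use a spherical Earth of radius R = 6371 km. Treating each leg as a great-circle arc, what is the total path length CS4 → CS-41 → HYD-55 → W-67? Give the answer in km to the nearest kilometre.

6176 km

CS4→CS-41: c = 0.391566 rad, d = 2494.67 km
CS-41→HYD-55: c = 0.142048 rad, d = 904.99 km
HYD-55→W-67: c = 0.435721 rad, d = 2775.98 km
Total = 2494.67 + 904.99 + 2775.98 = 6175.64 km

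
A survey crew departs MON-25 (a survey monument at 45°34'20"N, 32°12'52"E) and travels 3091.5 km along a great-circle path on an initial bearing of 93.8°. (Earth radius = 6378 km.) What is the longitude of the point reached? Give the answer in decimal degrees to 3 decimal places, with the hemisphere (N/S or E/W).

MON-25: φ = +45.57222°, λ = +32.21444°
δ = d/R = 3091.5/6378 = 0.484713 rad
φ₂ = arcsin(sin φ₁ cos δ + cos φ₁ sin δ cos θ)
   = arcsin(0.71413·0.88481 + 0.70001·0.46595·-0.06627) = 37.60792°
λ₂ = λ₁ + atan2(sin θ sin δ cos φ₁, cos δ − sin φ₁ sin φ₂) = 68.15042°

68.150°E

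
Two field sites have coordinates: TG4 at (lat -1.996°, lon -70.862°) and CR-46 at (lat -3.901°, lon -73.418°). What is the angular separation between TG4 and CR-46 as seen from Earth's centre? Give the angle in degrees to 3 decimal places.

Δφ = -1.9050°,  Δλ = -2.5560°
a = sin²(Δφ/2) + cos φ₁ cos φ₂ sin²(Δλ/2) = 0.000772
c = 2·arcsin(√a) = 0.055589 rad = 3.1850°

3.185°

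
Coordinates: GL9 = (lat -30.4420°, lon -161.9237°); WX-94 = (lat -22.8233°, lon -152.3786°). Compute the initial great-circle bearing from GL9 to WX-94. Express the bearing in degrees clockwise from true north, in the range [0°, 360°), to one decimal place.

50.5°

Δλ = 9.5451°
y = sin Δλ · cos φ₂ = 0.152841
x = cos φ₁ sin φ₂ − sin φ₁ cos φ₂ cos Δλ = 0.126115
θ = atan2(y, x) = 50.4727° → 50.4727° (mod 360°)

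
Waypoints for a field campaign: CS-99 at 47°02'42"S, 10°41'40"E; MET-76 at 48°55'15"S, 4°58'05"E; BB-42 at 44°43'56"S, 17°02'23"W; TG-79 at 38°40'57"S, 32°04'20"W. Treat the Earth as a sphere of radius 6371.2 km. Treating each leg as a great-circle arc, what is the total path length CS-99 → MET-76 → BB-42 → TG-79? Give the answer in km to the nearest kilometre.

3620 km

CS-99: φ = -47.04500°, λ = +10.69444°
MET-76: φ = -48.92083°, λ = +4.96806°
BB-42: φ = -44.73222°, λ = -17.03972°
TG-79: φ = -38.68250°, λ = -32.07222°
CS-99→MET-76: c = 0.074453 rad, d = 474.36 km
MET-76→BB-42: c = 0.271707 rad, d = 1731.10 km
BB-42→TG-79: c = 0.222026 rad, d = 1414.57 km
Total = 474.36 + 1731.10 + 1414.57 = 3620.03 km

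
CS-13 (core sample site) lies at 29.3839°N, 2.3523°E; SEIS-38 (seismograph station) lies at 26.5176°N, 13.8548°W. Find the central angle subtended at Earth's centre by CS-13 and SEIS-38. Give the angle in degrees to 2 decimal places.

14.59°

Δφ = -2.8663°,  Δλ = -16.2071°
a = sin²(Δφ/2) + cos φ₁ cos φ₂ sin²(Δλ/2) = 0.016118
c = 2·arcsin(√a) = 0.254602 rad = 14.5876°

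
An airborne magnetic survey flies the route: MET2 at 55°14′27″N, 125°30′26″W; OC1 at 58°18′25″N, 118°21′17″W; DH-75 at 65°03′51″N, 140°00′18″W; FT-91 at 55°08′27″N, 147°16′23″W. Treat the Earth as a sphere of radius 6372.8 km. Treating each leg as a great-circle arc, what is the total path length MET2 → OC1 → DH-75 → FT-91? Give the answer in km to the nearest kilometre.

MET2: φ = +55.24083°, λ = -125.50722°
OC1: φ = +58.30694°, λ = -118.35472°
DH-75: φ = +65.06417°, λ = -140.00500°
FT-91: φ = +55.14083°, λ = -147.27306°
MET2→OC1: c = 0.086772 rad, d = 552.98 km
OC1→DH-75: c = 0.212874 rad, d = 1356.61 km
DH-75→FT-91: c = 0.184091 rad, d = 1173.18 km
Total = 552.98 + 1356.61 + 1173.18 = 3082.76 km

3083 km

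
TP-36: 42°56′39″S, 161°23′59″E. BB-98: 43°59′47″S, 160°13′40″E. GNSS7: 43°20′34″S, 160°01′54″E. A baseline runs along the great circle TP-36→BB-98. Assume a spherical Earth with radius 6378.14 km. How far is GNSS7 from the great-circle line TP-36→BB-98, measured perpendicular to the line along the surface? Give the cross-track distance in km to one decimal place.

TP-36: φ = -42.94417°, λ = +161.39972°
BB-98: φ = -43.99639°, λ = +160.22778°
GNSS7: φ = -43.34278°, λ = +160.03167°
δ₁₃ = central angle TP-36→GNSS7 = 0.018759 rad  (haversine)
θ₁₃ = bearing TP-36→GNSS7 = 247.765°,  θ₁₂ = bearing TP-36→BB-98 = 218.547°
dₓₜ = R·arcsin(sin δ₁₃ · sin(θ₁₃ − θ₁₂)) = 6378.14·arcsin(0.01876·sin(29.218°)) = 58.402 km
|dₓₜ| = 58.402 km

58.4 km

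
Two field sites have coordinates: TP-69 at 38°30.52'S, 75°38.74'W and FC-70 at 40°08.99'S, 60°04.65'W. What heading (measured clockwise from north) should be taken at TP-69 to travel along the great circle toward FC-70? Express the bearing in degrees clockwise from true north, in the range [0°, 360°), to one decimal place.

TP-69: φ = -38.50867°, λ = -75.64567°
FC-70: φ = -40.14983°, λ = -60.07750°
Δλ = 15.5682°
y = sin Δλ · cos φ₂ = 0.205143
x = cos φ₁ sin φ₂ − sin φ₁ cos φ₂ cos Δλ = -0.046100
θ = atan2(y, x) = 102.6653° → 102.6653° (mod 360°)

102.7°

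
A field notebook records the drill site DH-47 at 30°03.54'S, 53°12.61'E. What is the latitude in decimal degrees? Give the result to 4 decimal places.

30.0590°S

30° + 3.54′/60 = 30 + 0.05900 = 30.0590°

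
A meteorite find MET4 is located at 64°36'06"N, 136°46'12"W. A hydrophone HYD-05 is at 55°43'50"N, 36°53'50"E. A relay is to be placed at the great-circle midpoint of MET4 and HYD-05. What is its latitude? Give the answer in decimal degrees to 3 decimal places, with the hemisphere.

MET4: φ = +64.60167°, λ = -136.77000°
HYD-05: φ = +55.73056°, λ = +36.89722°
Bx = cos φ₂ cos Δλ = -0.559649,  By = cos φ₂ sin Δλ = 0.062110
φₘ = atan2(sin φ₁ + sin φ₂, √((cos φ₁ + Bx)² + By²)) = 85.21668°
λₘ = λ₁ + atan2(By, cos φ₁ + Bx) = 17.81936°

85.217°N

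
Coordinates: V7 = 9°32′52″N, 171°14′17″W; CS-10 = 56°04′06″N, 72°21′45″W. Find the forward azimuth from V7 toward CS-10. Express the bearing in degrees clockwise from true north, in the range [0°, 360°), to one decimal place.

33.5°

V7: φ = +9.54778°, λ = -171.23806°
CS-10: φ = +56.06833°, λ = -72.36250°
Δλ = 98.8756°
y = sin Δλ · cos φ₂ = 0.551520
x = cos φ₁ sin φ₂ − sin φ₁ cos φ₂ cos Δλ = 0.832496
θ = atan2(y, x) = 33.5240° → 33.5240° (mod 360°)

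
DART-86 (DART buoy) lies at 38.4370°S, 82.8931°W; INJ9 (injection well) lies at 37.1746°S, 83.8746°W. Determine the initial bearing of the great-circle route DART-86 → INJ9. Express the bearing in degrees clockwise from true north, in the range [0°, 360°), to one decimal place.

328.1°

Δλ = -0.9815°
y = sin Δλ · cos φ₂ = -0.013649
x = cos φ₁ sin φ₂ − sin φ₁ cos φ₂ cos Δλ = 0.021959
θ = atan2(y, x) = -31.8639° → 328.1361° (mod 360°)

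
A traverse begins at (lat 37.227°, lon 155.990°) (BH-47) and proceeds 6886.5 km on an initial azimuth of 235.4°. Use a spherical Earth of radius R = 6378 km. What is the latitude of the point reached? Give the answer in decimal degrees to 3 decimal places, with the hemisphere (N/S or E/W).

6.513°S

δ = d/R = 6886.5/6378 = 1.079727 rad
φ₂ = arcsin(sin φ₁ cos δ + cos φ₁ sin δ cos θ)
   = arcsin(0.60497·0.47157 + 0.79624·0.88183·-0.56784) = -6.51282°
λ₂ = λ₁ + atan2(sin θ sin δ cos φ₁, cos δ − sin φ₁ sin φ₂) = 109.05492°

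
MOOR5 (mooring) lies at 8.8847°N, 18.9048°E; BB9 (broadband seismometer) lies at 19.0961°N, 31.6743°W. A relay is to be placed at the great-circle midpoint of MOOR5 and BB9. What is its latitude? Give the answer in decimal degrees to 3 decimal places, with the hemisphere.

15.405°N

Bx = cos φ₂ cos Δλ = 0.600068,  By = cos φ₂ sin Δλ = -0.729992
φₘ = atan2(sin φ₁ + sin φ₂, √((cos φ₁ + Bx)² + By²)) = 15.40524°
λₘ = λ₁ + atan2(By, cos φ₁ + Bx) = -5.78215°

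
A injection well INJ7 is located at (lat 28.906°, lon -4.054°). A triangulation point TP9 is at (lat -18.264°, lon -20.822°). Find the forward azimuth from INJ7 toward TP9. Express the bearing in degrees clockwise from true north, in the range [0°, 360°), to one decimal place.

Δλ = -16.7680°
y = sin Δλ · cos φ₂ = -0.273963
x = cos φ₁ sin φ₂ − sin φ₁ cos φ₂ cos Δλ = -0.713857
θ = atan2(y, x) = -159.0042° → 200.9958° (mod 360°)

201.0°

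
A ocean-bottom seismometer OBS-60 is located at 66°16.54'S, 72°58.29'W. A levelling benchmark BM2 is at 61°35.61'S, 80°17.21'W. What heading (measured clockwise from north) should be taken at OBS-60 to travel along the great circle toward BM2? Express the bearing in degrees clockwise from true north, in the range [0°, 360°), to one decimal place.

322.2°

OBS-60: φ = -66.27567°, λ = -72.97150°
BM2: φ = -61.59350°, λ = -80.28683°
Δλ = -7.3153°
y = sin Δλ · cos φ₂ = -0.060574
x = cos φ₁ sin φ₂ − sin φ₁ cos φ₂ cos Δλ = 0.078083
θ = atan2(y, x) = -37.8029° → 322.1971° (mod 360°)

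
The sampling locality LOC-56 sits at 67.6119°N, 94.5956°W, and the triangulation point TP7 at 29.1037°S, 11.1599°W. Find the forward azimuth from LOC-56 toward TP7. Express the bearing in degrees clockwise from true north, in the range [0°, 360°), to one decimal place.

107.7°

Δλ = 83.4357°
y = sin Δλ · cos φ₂ = 0.868013
x = cos φ₁ sin φ₂ − sin φ₁ cos φ₂ cos Δλ = -0.277612
θ = atan2(y, x) = 107.7356° → 107.7356° (mod 360°)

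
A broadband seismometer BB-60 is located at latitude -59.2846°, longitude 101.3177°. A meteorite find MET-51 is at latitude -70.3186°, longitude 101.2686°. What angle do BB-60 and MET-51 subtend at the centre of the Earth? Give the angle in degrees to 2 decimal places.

Δφ = -11.0340°,  Δλ = -0.0491°
a = sin²(Δφ/2) + cos φ₁ cos φ₂ sin²(Δλ/2) = 0.009243
c = 2·arcsin(√a) = 0.192580 rad = 11.0340°

11.03°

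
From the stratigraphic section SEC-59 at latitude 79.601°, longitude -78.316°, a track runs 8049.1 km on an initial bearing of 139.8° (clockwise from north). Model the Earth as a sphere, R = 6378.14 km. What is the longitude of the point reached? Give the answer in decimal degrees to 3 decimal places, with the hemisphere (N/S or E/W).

δ = d/R = 8049.1/6378.14 = 1.261982 rad
φ₂ = arcsin(sin φ₁ cos δ + cos φ₁ sin δ cos θ)
   = arcsin(0.98357·0.30393 + 0.18050·0.95269·-0.76380) = 9.64784°
λ₂ = λ₁ + atan2(sin θ sin δ cos φ₁, cos δ − sin φ₁ sin φ₂) = -39.72579°

39.726°W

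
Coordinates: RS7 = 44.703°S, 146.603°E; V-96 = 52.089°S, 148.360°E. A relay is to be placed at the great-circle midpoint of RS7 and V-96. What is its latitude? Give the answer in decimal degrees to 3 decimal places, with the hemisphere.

Bx = cos φ₂ cos Δλ = 0.614148,  By = cos φ₂ sin Δλ = 0.018839
φₘ = atan2(sin φ₁ + sin φ₂, √((cos φ₁ + Bx)² + By²)) = -48.39933°
λₘ = λ₁ + atan2(By, cos φ₁ + Bx) = 147.41764°

48.399°S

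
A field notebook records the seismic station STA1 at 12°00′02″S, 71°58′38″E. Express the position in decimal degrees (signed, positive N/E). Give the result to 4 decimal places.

-12.0006°, +71.9772°

lat: 12.0006° S → -12.0006°
lon: 71.9772° E → +71.9772°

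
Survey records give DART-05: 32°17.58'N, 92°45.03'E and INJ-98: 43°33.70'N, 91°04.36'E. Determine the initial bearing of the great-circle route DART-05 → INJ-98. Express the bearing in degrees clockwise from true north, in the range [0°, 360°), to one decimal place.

353.8°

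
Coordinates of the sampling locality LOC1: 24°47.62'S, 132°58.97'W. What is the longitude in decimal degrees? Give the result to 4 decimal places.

132.9828°W

132° + 58.97′/60 = 132 + 0.98283 = 132.9828°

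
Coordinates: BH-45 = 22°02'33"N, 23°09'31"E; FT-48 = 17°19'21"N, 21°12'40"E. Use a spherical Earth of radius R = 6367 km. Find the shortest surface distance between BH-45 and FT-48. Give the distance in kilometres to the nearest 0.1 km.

562.7 km

BH-45: φ = +22.04250°, λ = +23.15861°
FT-48: φ = +17.32250°, λ = +21.21111°
Δφ = -4.7200°,  Δλ = -1.9475°
a = sin²(Δφ/2) + cos φ₁ cos φ₂ sin²(Δλ/2) = 0.001951
c = 2·arcsin(√a) = 0.088373 rad = 5.0634°
d = R·c = 6367 × 0.088373 = 562.7 km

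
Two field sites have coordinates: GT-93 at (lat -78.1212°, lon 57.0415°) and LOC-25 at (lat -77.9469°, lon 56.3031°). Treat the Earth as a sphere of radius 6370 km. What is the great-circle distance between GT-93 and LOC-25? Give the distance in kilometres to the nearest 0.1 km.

25.8 km

Δφ = 0.1743°,  Δλ = -0.7384°
a = sin²(Δφ/2) + cos φ₁ cos φ₂ sin²(Δλ/2) = 0.000004
c = 2·arcsin(√a) = 0.004049 rad = 0.2320°
d = R·c = 6370 × 0.004049 = 25.8 km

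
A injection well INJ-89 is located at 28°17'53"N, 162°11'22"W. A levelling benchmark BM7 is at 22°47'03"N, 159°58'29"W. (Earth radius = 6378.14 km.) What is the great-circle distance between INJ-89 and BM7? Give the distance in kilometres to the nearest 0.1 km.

INJ-89: φ = +28.29806°, λ = -162.18944°
BM7: φ = +22.78417°, λ = -159.97472°
Δφ = -5.5139°,  Δλ = 2.2147°
a = sin²(Δφ/2) + cos φ₁ cos φ₂ sin²(Δλ/2) = 0.002617
c = 2·arcsin(√a) = 0.102353 rad = 5.8644°
d = R·c = 6378.14 × 0.102353 = 652.8 km

652.8 km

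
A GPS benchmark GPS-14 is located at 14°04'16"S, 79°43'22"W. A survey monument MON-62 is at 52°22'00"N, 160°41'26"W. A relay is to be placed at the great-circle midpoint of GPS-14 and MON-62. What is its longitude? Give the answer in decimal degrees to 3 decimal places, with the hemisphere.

GPS-14: φ = -14.07111°, λ = -79.72278°
MON-62: φ = +52.36667°, λ = -160.69056°
Bx = cos φ₂ cos Δλ = 0.095859,  By = cos φ₂ sin Δλ = -0.603035
φₘ = atan2(sin φ₁ + sin φ₂, √((cos φ₁ + Bx)² + By²)) = 24.13934°
λₘ = λ₁ + atan2(By, cos φ₁ + Bx) = -109.22292°

109.223°W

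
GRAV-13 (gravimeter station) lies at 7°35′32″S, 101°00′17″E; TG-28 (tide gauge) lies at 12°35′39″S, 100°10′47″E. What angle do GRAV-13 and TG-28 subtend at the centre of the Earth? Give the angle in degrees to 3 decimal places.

5.067°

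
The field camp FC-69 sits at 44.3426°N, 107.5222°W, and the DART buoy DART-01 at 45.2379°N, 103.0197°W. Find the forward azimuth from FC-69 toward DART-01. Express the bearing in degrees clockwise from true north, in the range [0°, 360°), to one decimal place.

Δλ = 4.5025°
y = sin Δλ · cos φ₂ = 0.055279
x = cos φ₁ sin φ₂ − sin φ₁ cos φ₂ cos Δλ = 0.017144
θ = atan2(y, x) = 72.7692° → 72.7692° (mod 360°)

72.8°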